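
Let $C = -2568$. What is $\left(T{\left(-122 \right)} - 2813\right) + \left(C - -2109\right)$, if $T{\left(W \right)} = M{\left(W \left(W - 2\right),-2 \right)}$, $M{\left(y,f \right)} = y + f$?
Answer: $11854$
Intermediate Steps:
$M{\left(y,f \right)} = f + y$
$T{\left(W \right)} = -2 + W \left(-2 + W\right)$ ($T{\left(W \right)} = -2 + W \left(W - 2\right) = -2 + W \left(-2 + W\right)$)
$\left(T{\left(-122 \right)} - 2813\right) + \left(C - -2109\right) = \left(\left(-2 - 122 \left(-2 - 122\right)\right) - 2813\right) - 459 = \left(\left(-2 - -15128\right) - 2813\right) + \left(-2568 + 2109\right) = \left(\left(-2 + 15128\right) - 2813\right) - 459 = \left(15126 - 2813\right) - 459 = 12313 - 459 = 11854$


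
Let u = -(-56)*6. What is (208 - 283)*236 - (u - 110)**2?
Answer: -68776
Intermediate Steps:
u = 336 (u = -14*(-24) = 336)
(208 - 283)*236 - (u - 110)**2 = (208 - 283)*236 - (336 - 110)**2 = -75*236 - 1*226**2 = -17700 - 1*51076 = -17700 - 51076 = -68776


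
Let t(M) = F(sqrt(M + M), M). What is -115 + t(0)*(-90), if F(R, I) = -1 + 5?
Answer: -475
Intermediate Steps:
F(R, I) = 4
t(M) = 4
-115 + t(0)*(-90) = -115 + 4*(-90) = -115 - 360 = -475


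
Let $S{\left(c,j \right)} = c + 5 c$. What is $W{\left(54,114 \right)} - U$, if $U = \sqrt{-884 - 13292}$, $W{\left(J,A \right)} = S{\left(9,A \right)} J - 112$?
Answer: $2804 - 4 i \sqrt{886} \approx 2804.0 - 119.06 i$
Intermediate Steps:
$S{\left(c,j \right)} = 6 c$
$W{\left(J,A \right)} = -112 + 54 J$ ($W{\left(J,A \right)} = 6 \cdot 9 J - 112 = 54 J - 112 = -112 + 54 J$)
$U = 4 i \sqrt{886}$ ($U = \sqrt{-14176} = 4 i \sqrt{886} \approx 119.06 i$)
$W{\left(54,114 \right)} - U = \left(-112 + 54 \cdot 54\right) - 4 i \sqrt{886} = \left(-112 + 2916\right) - 4 i \sqrt{886} = 2804 - 4 i \sqrt{886}$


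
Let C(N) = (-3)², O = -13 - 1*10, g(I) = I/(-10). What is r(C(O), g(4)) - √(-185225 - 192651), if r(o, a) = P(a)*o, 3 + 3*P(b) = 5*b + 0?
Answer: -15 - 2*I*√94469 ≈ -15.0 - 614.72*I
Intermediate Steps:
P(b) = -1 + 5*b/3 (P(b) = -1 + (5*b + 0)/3 = -1 + (5*b)/3 = -1 + 5*b/3)
g(I) = -I/10 (g(I) = I*(-⅒) = -I/10)
O = -23 (O = -13 - 10 = -23)
C(N) = 9
r(o, a) = o*(-1 + 5*a/3) (r(o, a) = (-1 + 5*a/3)*o = o*(-1 + 5*a/3))
r(C(O), g(4)) - √(-185225 - 192651) = (⅓)*9*(-3 + 5*(-⅒*4)) - √(-185225 - 192651) = (⅓)*9*(-3 + 5*(-⅖)) - √(-377876) = (⅓)*9*(-3 - 2) - 2*I*√94469 = (⅓)*9*(-5) - 2*I*√94469 = -15 - 2*I*√94469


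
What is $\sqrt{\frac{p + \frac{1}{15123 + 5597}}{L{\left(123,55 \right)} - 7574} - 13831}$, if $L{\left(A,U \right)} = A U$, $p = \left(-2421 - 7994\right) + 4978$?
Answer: $\frac{i \sqrt{242772261564414855}}{4190620} \approx 117.58 i$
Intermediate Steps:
$p = -5437$ ($p = -10415 + 4978 = -5437$)
$\sqrt{\frac{p + \frac{1}{15123 + 5597}}{L{\left(123,55 \right)} - 7574} - 13831} = \sqrt{\frac{-5437 + \frac{1}{15123 + 5597}}{123 \cdot 55 - 7574} - 13831} = \sqrt{\frac{-5437 + \frac{1}{20720}}{6765 - 7574} - 13831} = \sqrt{\frac{-5437 + \frac{1}{20720}}{-809} - 13831} = \sqrt{\left(- \frac{112654639}{20720}\right) \left(- \frac{1}{809}\right) - 13831} = \sqrt{\frac{112654639}{16762480} - 13831} = \sqrt{- \frac{231729206241}{16762480}} = \frac{i \sqrt{242772261564414855}}{4190620}$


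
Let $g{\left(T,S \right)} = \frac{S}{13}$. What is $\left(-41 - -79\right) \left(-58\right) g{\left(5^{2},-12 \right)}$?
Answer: $\frac{26448}{13} \approx 2034.5$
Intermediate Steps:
$g{\left(T,S \right)} = \frac{S}{13}$ ($g{\left(T,S \right)} = S \frac{1}{13} = \frac{S}{13}$)
$\left(-41 - -79\right) \left(-58\right) g{\left(5^{2},-12 \right)} = \left(-41 - -79\right) \left(-58\right) \frac{1}{13} \left(-12\right) = \left(-41 + 79\right) \left(-58\right) \left(- \frac{12}{13}\right) = 38 \left(-58\right) \left(- \frac{12}{13}\right) = \left(-2204\right) \left(- \frac{12}{13}\right) = \frac{26448}{13}$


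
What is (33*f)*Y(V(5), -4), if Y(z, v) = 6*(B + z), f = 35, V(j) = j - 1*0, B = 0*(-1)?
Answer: 34650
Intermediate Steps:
B = 0
V(j) = j (V(j) = j + 0 = j)
Y(z, v) = 6*z (Y(z, v) = 6*(0 + z) = 6*z)
(33*f)*Y(V(5), -4) = (33*35)*(6*5) = 1155*30 = 34650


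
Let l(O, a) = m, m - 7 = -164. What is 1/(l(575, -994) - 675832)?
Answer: -1/675989 ≈ -1.4793e-6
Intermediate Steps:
m = -157 (m = 7 - 164 = -157)
l(O, a) = -157
1/(l(575, -994) - 675832) = 1/(-157 - 675832) = 1/(-675989) = -1/675989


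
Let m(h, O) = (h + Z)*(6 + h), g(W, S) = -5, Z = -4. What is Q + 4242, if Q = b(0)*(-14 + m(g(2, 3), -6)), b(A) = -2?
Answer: 4288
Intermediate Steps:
m(h, O) = (-4 + h)*(6 + h) (m(h, O) = (h - 4)*(6 + h) = (-4 + h)*(6 + h))
Q = 46 (Q = -2*(-14 + (-24 + (-5)**2 + 2*(-5))) = -2*(-14 + (-24 + 25 - 10)) = -2*(-14 - 9) = -2*(-23) = 46)
Q + 4242 = 46 + 4242 = 4288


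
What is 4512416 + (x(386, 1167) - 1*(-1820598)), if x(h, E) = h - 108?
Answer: 6333292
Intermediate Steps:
x(h, E) = -108 + h
4512416 + (x(386, 1167) - 1*(-1820598)) = 4512416 + ((-108 + 386) - 1*(-1820598)) = 4512416 + (278 + 1820598) = 4512416 + 1820876 = 6333292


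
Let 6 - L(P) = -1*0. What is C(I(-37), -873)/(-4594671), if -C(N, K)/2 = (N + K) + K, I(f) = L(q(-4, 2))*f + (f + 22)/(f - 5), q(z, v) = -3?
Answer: -27547/32162697 ≈ -0.00085649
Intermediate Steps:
L(P) = 6 (L(P) = 6 - (-1)*0 = 6 - 1*0 = 6 + 0 = 6)
I(f) = 6*f + (22 + f)/(-5 + f) (I(f) = 6*f + (f + 22)/(f - 5) = 6*f + (22 + f)/(-5 + f))
C(N, K) = -4*K - 2*N (C(N, K) = -2*((N + K) + K) = -2*((K + N) + K) = -2*(N + 2*K) = -4*K - 2*N)
C(I(-37), -873)/(-4594671) = (-4*(-873) - 2*(22 - 29*(-37) + 6*(-37)²)/(-5 - 37))/(-4594671) = (3492 - 2*(22 + 1073 + 6*1369)/(-42))*(-1/4594671) = (3492 - (-1)*(22 + 1073 + 8214)/21)*(-1/4594671) = (3492 - (-1)*9309/21)*(-1/4594671) = (3492 - 2*(-3103/14))*(-1/4594671) = (3492 + 3103/7)*(-1/4594671) = (27547/7)*(-1/4594671) = -27547/32162697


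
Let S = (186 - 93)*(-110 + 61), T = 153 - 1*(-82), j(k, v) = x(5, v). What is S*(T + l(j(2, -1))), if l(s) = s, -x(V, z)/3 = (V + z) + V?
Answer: -947856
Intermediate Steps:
x(V, z) = -6*V - 3*z (x(V, z) = -3*((V + z) + V) = -3*(z + 2*V) = -6*V - 3*z)
j(k, v) = -30 - 3*v (j(k, v) = -6*5 - 3*v = -30 - 3*v)
T = 235 (T = 153 + 82 = 235)
S = -4557 (S = 93*(-49) = -4557)
S*(T + l(j(2, -1))) = -4557*(235 + (-30 - 3*(-1))) = -4557*(235 + (-30 + 3)) = -4557*(235 - 27) = -4557*208 = -947856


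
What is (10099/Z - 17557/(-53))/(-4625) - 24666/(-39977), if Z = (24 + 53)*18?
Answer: 1055129862461/1940273700750 ≈ 0.54380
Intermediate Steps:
Z = 1386 (Z = 77*18 = 1386)
(10099/Z - 17557/(-53))/(-4625) - 24666/(-39977) = (10099/1386 - 17557/(-53))/(-4625) - 24666/(-39977) = (10099*(1/1386) - 17557*(-1/53))*(-1/4625) - 24666*(-1/39977) = (10099/1386 + 17557/53)*(-1/4625) + 24666/39977 = (24869249/73458)*(-1/4625) + 24666/39977 = -24869249/339743250 + 24666/39977 = 1055129862461/1940273700750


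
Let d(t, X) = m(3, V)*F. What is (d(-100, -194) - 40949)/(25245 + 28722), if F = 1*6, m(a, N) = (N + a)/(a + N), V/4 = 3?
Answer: -40943/53967 ≈ -0.75867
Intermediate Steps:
V = 12 (V = 4*3 = 12)
m(a, N) = 1 (m(a, N) = (N + a)/(N + a) = 1)
F = 6
d(t, X) = 6 (d(t, X) = 1*6 = 6)
(d(-100, -194) - 40949)/(25245 + 28722) = (6 - 40949)/(25245 + 28722) = -40943/53967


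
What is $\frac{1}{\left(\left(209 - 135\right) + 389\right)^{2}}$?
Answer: $\frac{1}{214369} \approx 4.6649 \cdot 10^{-6}$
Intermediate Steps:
$\frac{1}{\left(\left(209 - 135\right) + 389\right)^{2}} = \frac{1}{\left(74 + 389\right)^{2}} = \frac{1}{463^{2}} = \frac{1}{214369}$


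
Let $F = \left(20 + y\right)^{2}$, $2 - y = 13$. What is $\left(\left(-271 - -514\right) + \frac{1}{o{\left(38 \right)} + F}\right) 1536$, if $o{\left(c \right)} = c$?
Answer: $\frac{44418048}{119} \approx 3.7326 \cdot 10^{5}$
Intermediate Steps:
$y = -11$ ($y = 2 - 13 = -11$)
$F = 81$ ($F = \left(20 - 11\right)^{2} = 9^{2} = 81$)
$\left(\left(-271 - -514\right) + \frac{1}{o{\left(38 \right)} + F}\right) 1536 = \left(\left(-271 - -514\right) + \frac{1}{38 + 81}\right) 1536 = \left(\left(-271 + 514\right) + \frac{1}{119}\right) 1536 = \left(243 + \frac{1}{119}\right) 1536 = \frac{28918}{119} \cdot 1536 = \frac{44418048}{119}$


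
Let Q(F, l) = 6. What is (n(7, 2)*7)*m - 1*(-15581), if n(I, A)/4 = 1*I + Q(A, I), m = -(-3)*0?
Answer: 15581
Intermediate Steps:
m = 0 (m = -1*0 = 0)
n(I, A) = 24 + 4*I (n(I, A) = 4*(1*I + 6) = 4*(I + 6) = 4*(6 + I) = 24 + 4*I)
(n(7, 2)*7)*m - 1*(-15581) = ((24 + 4*7)*7)*0 - 1*(-15581) = ((24 + 28)*7)*0 + 15581 = (52*7)*0 + 15581 = 364*0 + 15581 = 0 + 15581 = 15581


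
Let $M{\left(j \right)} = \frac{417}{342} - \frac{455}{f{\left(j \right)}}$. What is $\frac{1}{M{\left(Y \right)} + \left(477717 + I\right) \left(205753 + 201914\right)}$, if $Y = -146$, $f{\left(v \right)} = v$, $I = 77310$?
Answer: $\frac{4161}{941493624967490} \approx 4.4196 \cdot 10^{-12}$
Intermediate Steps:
$M{\left(j \right)} = \frac{139}{114} - \frac{455}{j}$ ($M{\left(j \right)} = \frac{417}{342} - \frac{455}{j} = 417 \cdot \frac{1}{342} - \frac{455}{j} = \frac{139}{114} - \frac{455}{j}$)
$\frac{1}{M{\left(Y \right)} + \left(477717 + I\right) \left(205753 + 201914\right)} = \frac{1}{\left(\frac{139}{114} - \frac{455}{-146}\right) + \left(477717 + 77310\right) \left(205753 + 201914\right)} = \frac{1}{\left(\frac{139}{114} - - \frac{455}{146}\right) + 555027 \cdot 407667} = \frac{1}{\left(\frac{139}{114} + \frac{455}{146}\right) + 226266192009} = \frac{1}{\frac{18041}{4161} + 226266192009} = \frac{1}{\frac{941493624967490}{4161}} = \frac{4161}{941493624967490}$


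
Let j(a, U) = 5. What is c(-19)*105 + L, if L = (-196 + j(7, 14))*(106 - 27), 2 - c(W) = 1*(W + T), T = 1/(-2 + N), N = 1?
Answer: -12779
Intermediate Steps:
T = -1 (T = 1/(-2 + 1) = 1/(-1) = -1)
c(W) = 3 - W (c(W) = 2 - (W - 1) = 2 - (-1 + W) = 2 + (1 - W) = 3 - W)
L = -15089 (L = (-196 + 5)*(106 - 27) = -191*79 = -15089)
c(-19)*105 + L = (3 - 1*(-19))*105 - 15089 = (3 + 19)*105 - 15089 = 22*105 - 15089 = 2310 - 15089 = -12779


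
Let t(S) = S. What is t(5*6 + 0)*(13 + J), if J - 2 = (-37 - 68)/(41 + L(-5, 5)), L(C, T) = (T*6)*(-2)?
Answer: 11700/19 ≈ 615.79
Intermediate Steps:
L(C, T) = -12*T (L(C, T) = (6*T)*(-2) = -12*T)
J = 143/19 (J = 2 + (-37 - 68)/(41 - 12*5) = 2 - 105/(41 - 60) = 2 - 105/(-19) = 2 - 105*(-1/19) = 2 + 105/19 = 143/19 ≈ 7.5263)
t(5*6 + 0)*(13 + J) = (5*6 + 0)*(13 + 143/19) = (30 + 0)*(390/19) = 30*(390/19) = 11700/19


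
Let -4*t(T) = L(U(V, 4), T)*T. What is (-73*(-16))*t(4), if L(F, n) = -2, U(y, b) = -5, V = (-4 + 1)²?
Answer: 2336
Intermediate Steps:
V = 9 (V = (-3)² = 9)
t(T) = T/2 (t(T) = -(-1)*T/2 = T/2)
(-73*(-16))*t(4) = (-73*(-16))*((½)*4) = 1168*2 = 2336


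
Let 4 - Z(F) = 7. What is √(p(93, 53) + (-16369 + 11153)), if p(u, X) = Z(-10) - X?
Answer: 2*I*√1318 ≈ 72.609*I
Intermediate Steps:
Z(F) = -3 (Z(F) = 4 - 1*7 = 4 - 7 = -3)
p(u, X) = -3 - X
√(p(93, 53) + (-16369 + 11153)) = √((-3 - 1*53) + (-16369 + 11153)) = √((-3 - 53) - 5216) = √(-56 - 5216) = √(-5272) = 2*I*√1318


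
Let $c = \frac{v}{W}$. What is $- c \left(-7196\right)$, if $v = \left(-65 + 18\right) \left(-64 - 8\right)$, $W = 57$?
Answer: $\frac{8117088}{19} \approx 4.2722 \cdot 10^{5}$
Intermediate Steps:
$v = 3384$ ($v = \left(-47\right) \left(-72\right) = 3384$)
$c = \frac{1128}{19}$ ($c = \frac{3384}{57} = 3384 \cdot \frac{1}{57} = \frac{1128}{19} \approx 59.368$)
$- c \left(-7196\right) = \left(-1\right) \frac{1128}{19} \left(-7196\right) = \left(- \frac{1128}{19}\right) \left(-7196\right) = \frac{8117088}{19}$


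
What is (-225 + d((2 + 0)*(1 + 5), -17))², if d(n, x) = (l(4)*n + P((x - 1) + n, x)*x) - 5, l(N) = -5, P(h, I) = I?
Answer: 1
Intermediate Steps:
d(n, x) = -5 + x² - 5*n (d(n, x) = (-5*n + x*x) - 5 = (-5*n + x²) - 5 = (x² - 5*n) - 5 = -5 + x² - 5*n)
(-225 + d((2 + 0)*(1 + 5), -17))² = (-225 + (-5 + (-17)² - 5*(2 + 0)*(1 + 5)))² = (-225 + (-5 + 289 - 10*6))² = (-225 + (-5 + 289 - 5*12))² = (-225 + (-5 + 289 - 60))² = (-225 + 224)² = (-1)² = 1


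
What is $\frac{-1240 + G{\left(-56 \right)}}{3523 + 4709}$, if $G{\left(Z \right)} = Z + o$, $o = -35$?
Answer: $- \frac{1331}{8232} \approx -0.16169$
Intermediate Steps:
$G{\left(Z \right)} = -35 + Z$ ($G{\left(Z \right)} = Z - 35 = -35 + Z$)
$\frac{-1240 + G{\left(-56 \right)}}{3523 + 4709} = \frac{-1240 - 91}{3523 + 4709} = \frac{-1240 - 91}{8232} = \left(-1331\right) \frac{1}{8232} = - \frac{1331}{8232}$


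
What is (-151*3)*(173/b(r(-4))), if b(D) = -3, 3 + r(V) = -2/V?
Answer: 26123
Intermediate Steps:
r(V) = -3 - 2/V
(-151*3)*(173/b(r(-4))) = (-151*3)*(173/(-3)) = -78369*(-1)/3 = -453*(-173/3) = 26123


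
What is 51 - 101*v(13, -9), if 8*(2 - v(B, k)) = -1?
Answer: -1309/8 ≈ -163.63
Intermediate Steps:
v(B, k) = 17/8 (v(B, k) = 2 - ⅛*(-1) = 2 + ⅛ = 17/8)
51 - 101*v(13, -9) = 51 - 101*17/8 = 51 - 1717/8 = -1309/8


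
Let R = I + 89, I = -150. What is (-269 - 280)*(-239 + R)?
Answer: 164700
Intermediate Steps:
R = -61 (R = -150 + 89 = -61)
(-269 - 280)*(-239 + R) = (-269 - 280)*(-239 - 61) = -549*(-300) = 164700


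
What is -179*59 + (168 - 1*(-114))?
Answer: -10279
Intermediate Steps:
-179*59 + (168 - 1*(-114)) = -10561 + (168 + 114) = -10561 + 282 = -10279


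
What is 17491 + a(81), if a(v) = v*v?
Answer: 24052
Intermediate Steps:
a(v) = v²
17491 + a(81) = 17491 + 81² = 17491 + 6561 = 24052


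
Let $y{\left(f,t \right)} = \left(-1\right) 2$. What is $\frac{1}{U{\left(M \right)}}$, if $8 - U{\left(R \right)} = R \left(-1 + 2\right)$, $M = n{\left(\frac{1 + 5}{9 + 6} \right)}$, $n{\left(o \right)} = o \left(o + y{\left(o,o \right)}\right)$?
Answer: $\frac{25}{216} \approx 0.11574$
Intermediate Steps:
$y{\left(f,t \right)} = -2$
$n{\left(o \right)} = o \left(-2 + o\right)$ ($n{\left(o \right)} = o \left(o - 2\right) = o \left(-2 + o\right)$)
$M = - \frac{16}{25}$ ($M = \frac{1 + 5}{9 + 6} \left(-2 + \frac{1 + 5}{9 + 6}\right) = \frac{6}{15} \left(-2 + \frac{6}{15}\right) = 6 \cdot \frac{1}{15} \left(-2 + 6 \cdot \frac{1}{15}\right) = \frac{2 \left(-2 + \frac{2}{5}\right)}{5} = \frac{2}{5} \left(- \frac{8}{5}\right) = - \frac{16}{25} \approx -0.64$)
$U{\left(R \right)} = 8 - R$ ($U{\left(R \right)} = 8 - R \left(-1 + 2\right) = 8 - R 1 = 8 - R$)
$\frac{1}{U{\left(M \right)}} = \frac{1}{8 - - \frac{16}{25}} = \frac{1}{8 + \frac{16}{25}} = \frac{1}{\frac{216}{25}} = \frac{25}{216}$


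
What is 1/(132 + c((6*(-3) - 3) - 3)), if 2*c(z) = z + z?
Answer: 1/108 ≈ 0.0092593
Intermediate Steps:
c(z) = z (c(z) = (z + z)/2 = (2*z)/2 = z)
1/(132 + c((6*(-3) - 3) - 3)) = 1/(132 + ((6*(-3) - 3) - 3)) = 1/(132 + ((-18 - 3) - 3)) = 1/(132 + (-21 - 3)) = 1/(132 - 24) = 1/108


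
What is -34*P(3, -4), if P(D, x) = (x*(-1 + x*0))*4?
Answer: -544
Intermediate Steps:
P(D, x) = -4*x (P(D, x) = (x*(-1 + 0))*4 = (x*(-1))*4 = -x*4 = -4*x)
-34*P(3, -4) = -(-136)*(-4) = -34*16 = -544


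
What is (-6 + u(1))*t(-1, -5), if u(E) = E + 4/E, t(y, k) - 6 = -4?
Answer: -2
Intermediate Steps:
t(y, k) = 2 (t(y, k) = 6 - 4 = 2)
(-6 + u(1))*t(-1, -5) = (-6 + (1 + 4/1))*2 = (-6 + (1 + 4*1))*2 = (-6 + (1 + 4))*2 = (-6 + 5)*2 = -1*2 = -2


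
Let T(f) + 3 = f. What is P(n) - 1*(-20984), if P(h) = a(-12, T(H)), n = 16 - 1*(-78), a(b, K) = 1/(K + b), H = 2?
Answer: 272791/13 ≈ 20984.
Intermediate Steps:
T(f) = -3 + f
n = 94 (n = 16 + 78 = 94)
P(h) = -1/13 (P(h) = 1/((-3 + 2) - 12) = 1/(-1 - 12) = 1/(-13) = -1/13)
P(n) - 1*(-20984) = -1/13 - 1*(-20984) = -1/13 + 20984 = 272791/13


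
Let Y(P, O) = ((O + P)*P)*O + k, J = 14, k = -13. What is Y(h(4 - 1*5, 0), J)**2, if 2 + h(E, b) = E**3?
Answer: 225625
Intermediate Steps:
h(E, b) = -2 + E**3
Y(P, O) = -13 + O*P*(O + P) (Y(P, O) = ((O + P)*P)*O - 13 = (P*(O + P))*O - 13 = O*P*(O + P) - 13 = -13 + O*P*(O + P))
Y(h(4 - 1*5, 0), J)**2 = (-13 + 14*(-2 + (4 - 1*5)**3)**2 + (-2 + (4 - 1*5)**3)*14**2)**2 = (-13 + 14*(-2 + (4 - 5)**3)**2 + (-2 + (4 - 5)**3)*196)**2 = (-13 + 14*(-2 + (-1)**3)**2 + (-2 + (-1)**3)*196)**2 = (-13 + 14*(-2 - 1)**2 + (-2 - 1)*196)**2 = (-13 + 14*(-3)**2 - 3*196)**2 = (-13 + 14*9 - 588)**2 = (-13 + 126 - 588)**2 = (-475)**2 = 225625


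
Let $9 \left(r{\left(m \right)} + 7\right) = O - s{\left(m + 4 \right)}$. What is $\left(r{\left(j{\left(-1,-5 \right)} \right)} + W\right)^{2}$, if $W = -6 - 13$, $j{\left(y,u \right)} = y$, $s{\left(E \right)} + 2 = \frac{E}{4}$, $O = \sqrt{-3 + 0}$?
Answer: $\frac{866713}{1296} - \frac{931 i \sqrt{3}}{162} \approx 668.76 - 9.9539 i$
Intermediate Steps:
$O = i \sqrt{3}$ ($O = \sqrt{-3} = i \sqrt{3} \approx 1.732 i$)
$s{\left(E \right)} = -2 + \frac{E}{4}$
$W = -19$
$r{\left(m \right)} = - \frac{62}{9} - \frac{m}{36} + \frac{i \sqrt{3}}{9}$ ($r{\left(m \right)} = -7 + \frac{i \sqrt{3} - \left(-2 + \frac{m + 4}{4}\right)}{9} = -7 + \frac{i \sqrt{3} - \left(-2 + \frac{4 + m}{4}\right)}{9} = -7 + \frac{i \sqrt{3} - \left(-2 + \left(1 + \frac{m}{4}\right)\right)}{9} = -7 + \frac{i \sqrt{3} - \left(-1 + \frac{m}{4}\right)}{9} = -7 + \frac{1 - \frac{m}{4} + i \sqrt{3}}{9} = -7 + \left(\frac{1}{9} - \frac{m}{36} + \frac{i \sqrt{3}}{9}\right) = - \frac{62}{9} - \frac{m}{36} + \frac{i \sqrt{3}}{9}$)
$\left(r{\left(j{\left(-1,-5 \right)} \right)} + W\right)^{2} = \left(\left(- \frac{62}{9} - - \frac{1}{36} + \frac{i \sqrt{3}}{9}\right) - 19\right)^{2} = \left(\left(- \frac{62}{9} + \frac{1}{36} + \frac{i \sqrt{3}}{9}\right) - 19\right)^{2} = \left(\left(- \frac{247}{36} + \frac{i \sqrt{3}}{9}\right) - 19\right)^{2} = \left(- \frac{931}{36} + \frac{i \sqrt{3}}{9}\right)^{2}$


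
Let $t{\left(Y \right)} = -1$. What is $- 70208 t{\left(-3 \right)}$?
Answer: $70208$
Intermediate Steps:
$- 70208 t{\left(-3 \right)} = \left(-70208\right) \left(-1\right) = 70208$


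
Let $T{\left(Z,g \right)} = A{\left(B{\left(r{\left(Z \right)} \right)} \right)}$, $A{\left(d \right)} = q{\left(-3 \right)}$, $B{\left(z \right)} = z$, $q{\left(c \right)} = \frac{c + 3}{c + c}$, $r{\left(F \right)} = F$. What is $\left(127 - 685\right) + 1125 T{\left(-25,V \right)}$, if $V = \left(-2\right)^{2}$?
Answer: $-558$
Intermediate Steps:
$q{\left(c \right)} = \frac{3 + c}{2 c}$
$A{\left(d \right)} = 0$ ($A{\left(d \right)} = \frac{3 - 3}{2 \left(-3\right)} = \frac{1}{2} \left(- \frac{1}{3}\right) 0 = 0$)
$V = 4$
$T{\left(Z,g \right)} = 0$
$\left(127 - 685\right) + 1125 T{\left(-25,V \right)} = \left(127 - 685\right) + 1125 \cdot 0 = -558 + 0 = -558$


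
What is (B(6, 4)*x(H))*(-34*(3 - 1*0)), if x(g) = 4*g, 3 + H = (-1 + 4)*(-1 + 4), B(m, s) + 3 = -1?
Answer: 9792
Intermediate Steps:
B(m, s) = -4 (B(m, s) = -3 - 1 = -4)
H = 6 (H = -3 + (-1 + 4)*(-1 + 4) = -3 + 3*3 = -3 + 9 = 6)
(B(6, 4)*x(H))*(-34*(3 - 1*0)) = (-16*6)*(-34*(3 - 1*0)) = (-4*24)*(-34*(3 + 0)) = -(-3264)*3 = -96*(-102) = 9792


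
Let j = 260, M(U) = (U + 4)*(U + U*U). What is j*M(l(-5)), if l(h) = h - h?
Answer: 0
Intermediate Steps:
l(h) = 0
M(U) = (4 + U)*(U + U**2)
j*M(l(-5)) = 260*(0*(4 + 0**2 + 5*0)) = 260*(0*(4 + 0 + 0)) = 260*(0*4) = 260*0 = 0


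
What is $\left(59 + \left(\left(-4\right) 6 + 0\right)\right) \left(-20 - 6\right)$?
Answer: $-910$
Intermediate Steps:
$\left(59 + \left(\left(-4\right) 6 + 0\right)\right) \left(-20 - 6\right) = \left(59 + \left(-24 + 0\right)\right) \left(-20 - 6\right) = \left(59 - 24\right) \left(-26\right) = 35 \left(-26\right) = -910$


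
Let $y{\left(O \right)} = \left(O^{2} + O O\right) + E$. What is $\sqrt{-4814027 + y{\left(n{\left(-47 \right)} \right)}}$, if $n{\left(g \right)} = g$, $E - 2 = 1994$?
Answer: $i \sqrt{4807613} \approx 2192.6 i$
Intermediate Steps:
$E = 1996$ ($E = 2 + 1994 = 1996$)
$y{\left(O \right)} = 1996 + 2 O^{2}$ ($y{\left(O \right)} = \left(O^{2} + O O\right) + 1996 = \left(O^{2} + O^{2}\right) + 1996 = 2 O^{2} + 1996 = 1996 + 2 O^{2}$)
$\sqrt{-4814027 + y{\left(n{\left(-47 \right)} \right)}} = \sqrt{-4814027 + \left(1996 + 2 \left(-47\right)^{2}\right)} = \sqrt{-4814027 + \left(1996 + 2 \cdot 2209\right)} = \sqrt{-4814027 + \left(1996 + 4418\right)} = \sqrt{-4814027 + 6414} = \sqrt{-4807613} = i \sqrt{4807613}$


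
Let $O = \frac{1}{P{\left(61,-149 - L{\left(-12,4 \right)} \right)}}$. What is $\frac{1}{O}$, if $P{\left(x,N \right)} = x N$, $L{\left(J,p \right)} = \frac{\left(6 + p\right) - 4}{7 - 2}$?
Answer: $- \frac{45811}{5} \approx -9162.2$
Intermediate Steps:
$L{\left(J,p \right)} = \frac{2}{5} + \frac{p}{5}$ ($L{\left(J,p \right)} = \frac{2 + p}{5} = \left(2 + p\right) \frac{1}{5} = \frac{2}{5} + \frac{p}{5}$)
$P{\left(x,N \right)} = N x$
$O = - \frac{5}{45811}$ ($O = \frac{1}{\left(-149 - \left(\frac{2}{5} + \frac{1}{5} \cdot 4\right)\right) 61} = \frac{1}{\left(-149 - \left(\frac{2}{5} + \frac{4}{5}\right)\right) 61} = \frac{1}{\left(-149 - \frac{6}{5}\right) 61} = \frac{1}{\left(- \frac{751}{5}\right) 61} = \frac{1}{- \frac{45811}{5}} = - \frac{5}{45811} \approx -0.00010914$)
$\frac{1}{O} = \frac{1}{- \frac{5}{45811}} = - \frac{45811}{5}$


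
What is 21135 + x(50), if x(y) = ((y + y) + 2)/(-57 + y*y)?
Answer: 51632907/2443 ≈ 21135.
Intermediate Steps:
x(y) = (2 + 2*y)/(-57 + y²) (x(y) = (2*y + 2)/(-57 + y²) = (2 + 2*y)/(-57 + y²))
21135 + x(50) = 21135 + 2*(1 + 50)/(-57 + 50²) = 21135 + 2*51/(-57 + 2500) = 21135 + 2*51/2443 = 21135 + 2*(1/2443)*51 = 21135 + 102/2443 = 51632907/2443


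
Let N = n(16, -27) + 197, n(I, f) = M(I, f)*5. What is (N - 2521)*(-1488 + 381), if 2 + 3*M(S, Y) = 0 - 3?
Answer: 2581893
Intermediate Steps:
M(S, Y) = -5/3 (M(S, Y) = -2/3 + (0 - 3)/3 = -2/3 + (1/3)*(-3) = -2/3 - 1 = -5/3)
n(I, f) = -25/3 (n(I, f) = -5/3*5 = -25/3)
N = 566/3 (N = -25/3 + 197 = 566/3 ≈ 188.67)
(N - 2521)*(-1488 + 381) = (566/3 - 2521)*(-1488 + 381) = -6997/3*(-1107) = 2581893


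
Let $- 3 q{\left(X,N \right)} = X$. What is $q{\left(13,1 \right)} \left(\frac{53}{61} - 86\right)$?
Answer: $\frac{22503}{61} \approx 368.9$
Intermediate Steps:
$q{\left(X,N \right)} = - \frac{X}{3}$
$q{\left(13,1 \right)} \left(\frac{53}{61} - 86\right) = \left(- \frac{1}{3}\right) 13 \left(\frac{53}{61} - 86\right) = - \frac{13 \left(53 \cdot \frac{1}{61} - 86\right)}{3} = - \frac{13 \left(\frac{53}{61} - 86\right)}{3} = \left(- \frac{13}{3}\right) \left(- \frac{5193}{61}\right) = \frac{22503}{61}$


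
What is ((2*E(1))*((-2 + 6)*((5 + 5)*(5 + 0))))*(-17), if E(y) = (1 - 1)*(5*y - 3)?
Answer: 0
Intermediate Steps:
E(y) = 0 (E(y) = 0*(-3 + 5*y) = 0)
((2*E(1))*((-2 + 6)*((5 + 5)*(5 + 0))))*(-17) = ((2*0)*((-2 + 6)*((5 + 5)*(5 + 0))))*(-17) = (0*(4*(10*5)))*(-17) = (0*(4*50))*(-17) = (0*200)*(-17) = 0*(-17) = 0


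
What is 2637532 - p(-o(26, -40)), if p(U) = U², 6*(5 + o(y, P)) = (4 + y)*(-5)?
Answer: 2636632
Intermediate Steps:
o(y, P) = -25/3 - 5*y/6 (o(y, P) = -5 + ((4 + y)*(-5))/6 = -5 + (-20 - 5*y)/6 = -5 + (-10/3 - 5*y/6) = -25/3 - 5*y/6)
2637532 - p(-o(26, -40)) = 2637532 - (-(-25/3 - ⅚*26))² = 2637532 - (-(-25/3 - 65/3))² = 2637532 - (-1*(-30))² = 2637532 - 1*30² = 2637532 - 1*900 = 2637532 - 900 = 2636632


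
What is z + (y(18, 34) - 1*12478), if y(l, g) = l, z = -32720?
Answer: -45180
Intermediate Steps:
z + (y(18, 34) - 1*12478) = -32720 + (18 - 1*12478) = -32720 + (18 - 12478) = -32720 - 12460 = -45180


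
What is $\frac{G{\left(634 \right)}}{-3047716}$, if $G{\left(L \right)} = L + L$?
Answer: $- \frac{317}{761929} \approx -0.00041605$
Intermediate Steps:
$G{\left(L \right)} = 2 L$
$\frac{G{\left(634 \right)}}{-3047716} = \frac{2 \cdot 634}{-3047716} = 1268 \left(- \frac{1}{3047716}\right) = - \frac{317}{761929}$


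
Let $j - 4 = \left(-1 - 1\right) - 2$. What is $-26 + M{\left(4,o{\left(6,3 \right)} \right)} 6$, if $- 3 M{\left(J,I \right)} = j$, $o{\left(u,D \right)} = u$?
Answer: $-26$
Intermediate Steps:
$j = 0$ ($j = 4 - 4 = 0$)
$M{\left(J,I \right)} = 0$ ($M{\left(J,I \right)} = \left(- \frac{1}{3}\right) 0 = 0$)
$-26 + M{\left(4,o{\left(6,3 \right)} \right)} 6 = -26 + 0 \cdot 6 = -26 + 0 = -26$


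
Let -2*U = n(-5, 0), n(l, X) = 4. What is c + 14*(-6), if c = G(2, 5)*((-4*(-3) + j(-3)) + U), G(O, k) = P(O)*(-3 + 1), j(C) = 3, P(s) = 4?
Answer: -188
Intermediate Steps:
G(O, k) = -8 (G(O, k) = 4*(-3 + 1) = 4*(-2) = -8)
U = -2 (U = -½*4 = -2)
c = -104 (c = -8*((-4*(-3) + 3) - 2) = -8*((12 + 3) - 2) = -8*(15 - 2) = -8*13 = -104)
c + 14*(-6) = -104 + 14*(-6) = -104 - 84 = -188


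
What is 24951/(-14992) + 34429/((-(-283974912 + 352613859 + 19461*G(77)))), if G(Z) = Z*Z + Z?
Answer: -4629468420631/2781341521296 ≈ -1.6645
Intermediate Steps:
G(Z) = Z + Z**2 (G(Z) = Z**2 + Z = Z + Z**2)
24951/(-14992) + 34429/((-(-283974912 + 352613859 + 19461*G(77)))) = 24951/(-14992) + 34429/((-(-283974912 + 352613859 + 1498497*(1 + 77)))) = 24951*(-1/14992) + 34429/((-19461/(1/((-14592 + 18119) + 77*78)))) = -24951/14992 + 34429/((-19461/(1/(3527 + 6006)))) = -24951/14992 + 34429/((-19461/(1/9533))) = -24951/14992 + 34429/((-19461/1/9533)) = -24951/14992 + 34429/((-19461*9533)) = -24951/14992 + 34429/(-185521713) = -24951/14992 + 34429*(-1/185521713) = -24951/14992 - 34429/185521713 = -4629468420631/2781341521296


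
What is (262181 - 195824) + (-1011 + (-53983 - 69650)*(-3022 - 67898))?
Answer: 8768117706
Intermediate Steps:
(262181 - 195824) + (-1011 + (-53983 - 69650)*(-3022 - 67898)) = 66357 + (-1011 - 123633*(-70920)) = 66357 + (-1011 + 8768052360) = 66357 + 8768051349 = 8768117706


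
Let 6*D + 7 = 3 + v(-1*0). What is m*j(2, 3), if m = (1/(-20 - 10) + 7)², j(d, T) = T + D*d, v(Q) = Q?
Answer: 43681/540 ≈ 80.891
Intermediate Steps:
D = -⅔ (D = -7/6 + (3 - 1*0)/6 = -7/6 + (3 + 0)/6 = -7/6 + (⅙)*3 = -7/6 + ½ = -⅔ ≈ -0.66667)
j(d, T) = T - 2*d/3
m = 43681/900 (m = (1/(-30) + 7)² = (-1/30 + 7)² = (209/30)² = 43681/900 ≈ 48.534)
m*j(2, 3) = 43681*(3 - ⅔*2)/900 = 43681*(3 - 4/3)/900 = (43681/900)*(5/3) = 43681/540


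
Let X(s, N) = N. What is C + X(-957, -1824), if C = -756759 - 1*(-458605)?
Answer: -299978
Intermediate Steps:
C = -298154 (C = -756759 + 458605 = -298154)
C + X(-957, -1824) = -298154 - 1824 = -299978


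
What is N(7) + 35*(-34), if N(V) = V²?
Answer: -1141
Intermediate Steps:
N(7) + 35*(-34) = 7² + 35*(-34) = 49 - 1190 = -1141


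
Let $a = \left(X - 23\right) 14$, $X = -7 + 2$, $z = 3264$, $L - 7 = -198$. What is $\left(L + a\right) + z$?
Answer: $2681$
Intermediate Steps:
$L = -191$ ($L = 7 - 198 = -191$)
$X = -5$
$a = -392$ ($a = \left(-5 - 23\right) 14 = \left(-28\right) 14 = -392$)
$\left(L + a\right) + z = \left(-191 - 392\right) + 3264 = -583 + 3264 = 2681$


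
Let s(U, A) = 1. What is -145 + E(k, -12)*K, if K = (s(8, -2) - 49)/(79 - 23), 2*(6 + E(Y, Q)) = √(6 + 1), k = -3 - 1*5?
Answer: -979/7 - 3*√7/7 ≈ -140.99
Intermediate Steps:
k = -8 (k = -3 - 5 = -8)
E(Y, Q) = -6 + √7/2 (E(Y, Q) = -6 + √(6 + 1)/2 = -6 + √7/2)
K = -6/7 (K = (1 - 49)/(79 - 23) = -48/56 = -48*1/56 = -6/7 ≈ -0.85714)
-145 + E(k, -12)*K = -145 + (-6 + √7/2)*(-6/7) = -145 + (36/7 - 3*√7/7) = -979/7 - 3*√7/7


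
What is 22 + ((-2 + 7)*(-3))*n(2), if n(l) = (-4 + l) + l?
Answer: 22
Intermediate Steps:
n(l) = -4 + 2*l
22 + ((-2 + 7)*(-3))*n(2) = 22 + ((-2 + 7)*(-3))*(-4 + 2*2) = 22 + (5*(-3))*(-4 + 4) = 22 - 15*0 = 22 + 0 = 22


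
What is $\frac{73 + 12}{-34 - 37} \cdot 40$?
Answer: $- \frac{3400}{71} \approx -47.887$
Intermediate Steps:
$\frac{73 + 12}{-34 - 37} \cdot 40 = \frac{85}{-71} \cdot 40 = 85 \left(- \frac{1}{71}\right) 40 = \left(- \frac{85}{71}\right) 40 = - \frac{3400}{71}$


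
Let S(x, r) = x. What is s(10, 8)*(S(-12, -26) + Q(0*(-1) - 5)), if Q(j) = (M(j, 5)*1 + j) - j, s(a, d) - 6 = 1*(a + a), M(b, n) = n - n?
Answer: -312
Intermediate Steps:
M(b, n) = 0
s(a, d) = 6 + 2*a (s(a, d) = 6 + 1*(a + a) = 6 + 1*(2*a) = 6 + 2*a)
Q(j) = 0 (Q(j) = (0*1 + j) - j = (0 + j) - j = j - j = 0)
s(10, 8)*(S(-12, -26) + Q(0*(-1) - 5)) = (6 + 2*10)*(-12 + 0) = (6 + 20)*(-12) = 26*(-12) = -312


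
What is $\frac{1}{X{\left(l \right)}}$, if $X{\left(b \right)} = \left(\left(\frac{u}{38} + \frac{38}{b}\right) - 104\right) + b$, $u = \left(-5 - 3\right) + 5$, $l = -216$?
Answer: $- \frac{2052}{657163} \approx -0.0031225$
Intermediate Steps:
$u = -3$ ($u = -8 + 5 = -3$)
$X{\left(b \right)} = - \frac{3955}{38} + b + \frac{38}{b}$ ($X{\left(b \right)} = \left(\left(- \frac{3}{38} + \frac{38}{b}\right) - 104\right) + b = \left(- \frac{3955}{38} + \frac{38}{b}\right) + b = - \frac{3955}{38} + b + \frac{38}{b}$)
$\frac{1}{X{\left(l \right)}} = \frac{1}{- \frac{3955}{38} - 216 + \frac{38}{-216}} = \frac{1}{- \frac{3955}{38} - 216 + 38 \left(- \frac{1}{216}\right)} = \frac{1}{- \frac{3955}{38} - 216 - \frac{19}{108}} = \frac{1}{- \frac{657163}{2052}} = - \frac{2052}{657163}$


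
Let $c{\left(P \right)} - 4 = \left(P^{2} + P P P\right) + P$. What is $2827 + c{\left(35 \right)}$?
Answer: $46966$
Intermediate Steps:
$c{\left(P \right)} = 4 + P + P^{2} + P^{3}$ ($c{\left(P \right)} = 4 + \left(\left(P^{2} + P P P\right) + P\right) = 4 + \left(\left(P^{2} + P^{2} P\right) + P\right) = 4 + \left(\left(P^{2} + P^{3}\right) + P\right) = 4 + \left(P + P^{2} + P^{3}\right) = 4 + P + P^{2} + P^{3}$)
$2827 + c{\left(35 \right)} = 2827 + \left(4 + 35 + 35^{2} + 35^{3}\right) = 2827 + \left(4 + 35 + 1225 + 42875\right) = 2827 + 44139 = 46966$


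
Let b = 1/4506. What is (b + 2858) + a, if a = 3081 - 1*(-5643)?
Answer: 52188493/4506 ≈ 11582.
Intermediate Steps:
b = 1/4506 ≈ 0.00022193
a = 8724 (a = 3081 + 5643 = 8724)
(b + 2858) + a = (1/4506 + 2858) + 8724 = 12878149/4506 + 8724 = 52188493/4506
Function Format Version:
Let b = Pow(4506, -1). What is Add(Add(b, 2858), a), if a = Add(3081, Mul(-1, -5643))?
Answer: Rational(52188493, 4506) ≈ 11582.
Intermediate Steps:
b = Rational(1, 4506) ≈ 0.00022193
a = 8724 (a = Add(3081, 5643) = 8724)
Add(Add(b, 2858), a) = Add(Add(Rational(1, 4506), 2858), 8724) = Add(Rational(12878149, 4506), 8724) = Rational(52188493, 4506)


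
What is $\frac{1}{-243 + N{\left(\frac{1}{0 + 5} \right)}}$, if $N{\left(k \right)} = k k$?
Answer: $- \frac{25}{6074} \approx -0.0041159$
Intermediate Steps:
$N{\left(k \right)} = k^{2}$
$\frac{1}{-243 + N{\left(\frac{1}{0 + 5} \right)}} = \frac{1}{-243 + \left(\frac{1}{0 + 5}\right)^{2}} = \frac{1}{-243 + \left(\frac{1}{5}\right)^{2}} = \frac{1}{-243 + \frac{1}{25}} = \frac{1}{- \frac{6074}{25}} = - \frac{25}{6074}$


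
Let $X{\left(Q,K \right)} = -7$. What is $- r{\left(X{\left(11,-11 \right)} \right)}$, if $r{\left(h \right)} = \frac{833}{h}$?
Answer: $119$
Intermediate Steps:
$- r{\left(X{\left(11,-11 \right)} \right)} = - \frac{833}{-7} = - \frac{833 \left(-1\right)}{7} = \left(-1\right) \left(-119\right) = 119$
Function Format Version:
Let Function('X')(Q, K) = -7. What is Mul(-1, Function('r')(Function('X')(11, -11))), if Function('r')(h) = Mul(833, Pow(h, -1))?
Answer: 119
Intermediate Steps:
Mul(-1, Function('r')(Function('X')(11, -11))) = Mul(-1, Mul(833, Pow(-7, -1))) = Mul(-1, Mul(833, Rational(-1, 7))) = Mul(-1, -119) = 119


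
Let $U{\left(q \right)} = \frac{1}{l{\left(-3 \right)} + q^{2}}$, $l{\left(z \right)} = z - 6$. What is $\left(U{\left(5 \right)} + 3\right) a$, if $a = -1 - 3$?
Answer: $- \frac{49}{4} \approx -12.25$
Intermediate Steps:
$l{\left(z \right)} = -6 + z$ ($l{\left(z \right)} = z - 6 = -6 + z$)
$a = -4$ ($a = -1 - 3 = -4$)
$U{\left(q \right)} = \frac{1}{-9 + q^{2}}$ ($U{\left(q \right)} = \frac{1}{\left(-6 - 3\right) + q^{2}} = \frac{1}{-9 + q^{2}}$)
$\left(U{\left(5 \right)} + 3\right) a = \left(\frac{1}{-9 + 5^{2}} + 3\right) \left(-4\right) = \left(\frac{1}{-9 + 25} + 3\right) \left(-4\right) = \left(\frac{1}{16} + 3\right) \left(-4\right) = \frac{49}{16} \left(-4\right) = - \frac{49}{4}$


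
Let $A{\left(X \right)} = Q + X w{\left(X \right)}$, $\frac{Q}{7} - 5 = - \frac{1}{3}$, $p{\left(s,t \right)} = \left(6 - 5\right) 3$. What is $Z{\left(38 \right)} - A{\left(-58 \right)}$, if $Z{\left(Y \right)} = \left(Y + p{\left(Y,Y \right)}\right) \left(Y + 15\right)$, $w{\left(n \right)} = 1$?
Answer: $\frac{6595}{3} \approx 2198.3$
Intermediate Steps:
$p{\left(s,t \right)} = 3$ ($p{\left(s,t \right)} = 1 \cdot 3 = 3$)
$Q = \frac{98}{3}$ ($Q = 35 + 7 \left(- \frac{1}{3}\right) = 35 - \frac{7}{3} = \frac{98}{3} \approx 32.667$)
$A{\left(X \right)} = \frac{98}{3} + X$ ($A{\left(X \right)} = \frac{98}{3} + X 1 = \frac{98}{3} + X$)
$Z{\left(Y \right)} = \left(3 + Y\right) \left(15 + Y\right)$ ($Z{\left(Y \right)} = \left(Y + 3\right) \left(Y + 15\right) = \left(3 + Y\right) \left(15 + Y\right)$)
$Z{\left(38 \right)} - A{\left(-58 \right)} = \left(45 + 38^{2} + 18 \cdot 38\right) - \left(\frac{98}{3} - 58\right) = \left(45 + 1444 + 684\right) - - \frac{76}{3} = 2173 + \frac{76}{3} = \frac{6595}{3}$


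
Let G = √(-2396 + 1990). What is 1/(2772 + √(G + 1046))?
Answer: 1/(2772 + √(1046 + I*√406)) ≈ 0.00035659 - 4.0e-8*I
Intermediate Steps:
G = I*√406 (G = √(-406) = I*√406 ≈ 20.149*I)
1/(2772 + √(G + 1046)) = 1/(2772 + √(I*√406 + 1046)) = 1/(2772 + √(1046 + I*√406))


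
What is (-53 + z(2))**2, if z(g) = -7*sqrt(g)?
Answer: 2907 + 742*sqrt(2) ≈ 3956.3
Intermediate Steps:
(-53 + z(2))**2 = (-53 - 7*sqrt(2))**2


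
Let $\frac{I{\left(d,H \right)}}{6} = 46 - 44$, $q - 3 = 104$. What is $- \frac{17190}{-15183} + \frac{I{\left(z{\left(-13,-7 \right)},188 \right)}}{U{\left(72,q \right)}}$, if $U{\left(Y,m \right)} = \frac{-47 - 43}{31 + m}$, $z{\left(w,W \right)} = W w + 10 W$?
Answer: $- \frac{145654}{8435} \approx -17.268$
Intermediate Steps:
$q = 107$ ($q = 3 + 104 = 107$)
$z{\left(w,W \right)} = 10 W + W w$
$U{\left(Y,m \right)} = - \frac{90}{31 + m}$
$I{\left(d,H \right)} = 12$ ($I{\left(d,H \right)} = 6 \left(46 - 44\right) = 6 \cdot 2 = 12$)
$- \frac{17190}{-15183} + \frac{I{\left(z{\left(-13,-7 \right)},188 \right)}}{U{\left(72,q \right)}} = - \frac{17190}{-15183} + \frac{12}{\left(-90\right) \frac{1}{31 + 107}} = \left(-17190\right) \left(- \frac{1}{15183}\right) + \frac{12}{\left(-90\right) \frac{1}{138}} = \frac{1910}{1687} + \frac{12}{\left(-90\right) \frac{1}{138}} = \frac{1910}{1687} + \frac{12}{- \frac{15}{23}} = \frac{1910}{1687} + 12 \left(- \frac{23}{15}\right) = \frac{1910}{1687} - \frac{92}{5} = - \frac{145654}{8435}$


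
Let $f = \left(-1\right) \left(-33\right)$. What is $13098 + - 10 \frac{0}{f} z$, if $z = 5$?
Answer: $13098$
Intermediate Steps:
$f = 33$
$13098 + - 10 \frac{0}{f} z = 13098 + - 10 \cdot \frac{0}{33} \cdot 5 = 13098 + - 10 \cdot 0 \cdot \frac{1}{33} \cdot 5 = 13098 + \left(-10\right) 0 \cdot 5 = 13098 + 0 \cdot 5 = 13098 + 0 = 13098$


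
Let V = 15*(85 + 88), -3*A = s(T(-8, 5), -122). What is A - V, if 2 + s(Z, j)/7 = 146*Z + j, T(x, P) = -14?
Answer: 7391/3 ≈ 2463.7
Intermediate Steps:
s(Z, j) = -14 + 7*j + 1022*Z (s(Z, j) = -14 + 7*(146*Z + j) = -14 + 7*(j + 146*Z) = -14 + (7*j + 1022*Z) = -14 + 7*j + 1022*Z)
A = 15176/3 (A = -(-14 + 7*(-122) + 1022*(-14))/3 = -(-14 - 854 - 14308)/3 = -1/3*(-15176) = 15176/3 ≈ 5058.7)
V = 2595 (V = 15*173 = 2595)
A - V = 15176/3 - 1*2595 = 15176/3 - 2595 = 7391/3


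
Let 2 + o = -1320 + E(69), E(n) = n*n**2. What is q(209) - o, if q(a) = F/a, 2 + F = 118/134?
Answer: -4581599636/14003 ≈ -3.2719e+5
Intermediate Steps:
E(n) = n**3
o = 327187 (o = -2 + (-1320 + 69**3) = -2 + (-1320 + 328509) = -2 + 327189 = 327187)
F = -75/67 (F = -2 + 118/134 = -2 + 118*(1/134) = -2 + 59/67 = -75/67 ≈ -1.1194)
q(a) = -75/(67*a)
q(209) - o = -75/67/209 - 1*327187 = -75/67*1/209 - 327187 = -75/14003 - 327187 = -4581599636/14003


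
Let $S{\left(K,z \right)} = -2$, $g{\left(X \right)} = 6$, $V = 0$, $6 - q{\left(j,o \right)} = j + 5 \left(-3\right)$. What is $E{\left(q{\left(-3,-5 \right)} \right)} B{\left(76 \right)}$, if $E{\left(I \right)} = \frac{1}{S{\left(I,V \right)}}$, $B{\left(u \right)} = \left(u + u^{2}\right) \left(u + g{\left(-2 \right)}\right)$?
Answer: $-239932$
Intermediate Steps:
$q{\left(j,o \right)} = 21 - j$ ($q{\left(j,o \right)} = 6 - \left(j + 5 \left(-3\right)\right) = 6 - \left(j - 15\right) = 6 - \left(-15 + j\right) = 21 - j$)
$B{\left(u \right)} = \left(6 + u\right) \left(u + u^{2}\right)$ ($B{\left(u \right)} = \left(u + u^{2}\right) \left(u + 6\right) = \left(u + u^{2}\right) \left(6 + u\right) = \left(6 + u\right) \left(u + u^{2}\right)$)
$E{\left(I \right)} = - \frac{1}{2}$ ($E{\left(I \right)} = \frac{1}{-2} = - \frac{1}{2}$)
$E{\left(q{\left(-3,-5 \right)} \right)} B{\left(76 \right)} = - \frac{76 \left(6 + 76^{2} + 7 \cdot 76\right)}{2} = - \frac{76 \left(6 + 5776 + 532\right)}{2} = - \frac{76 \cdot 6314}{2} = \left(- \frac{1}{2}\right) 479864 = -239932$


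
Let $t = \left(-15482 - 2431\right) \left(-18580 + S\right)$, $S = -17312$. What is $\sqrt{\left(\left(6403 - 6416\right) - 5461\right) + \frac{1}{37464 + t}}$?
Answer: $\frac{i \sqrt{565753674438146799885}}{321485430} \approx 73.986 i$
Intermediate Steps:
$t = 642933396$ ($t = \left(-15482 - 2431\right) \left(-18580 - 17312\right) = \left(-17913\right) \left(-35892\right) = 642933396$)
$\sqrt{\left(\left(6403 - 6416\right) - 5461\right) + \frac{1}{37464 + t}} = \sqrt{\left(\left(6403 - 6416\right) - 5461\right) + \frac{1}{37464 + 642933396}} = \sqrt{\left(-13 - 5461\right) + \frac{1}{642970860}} = \sqrt{-5474 + \frac{1}{642970860}} = \sqrt{- \frac{3519622487639}{642970860}} = \frac{i \sqrt{565753674438146799885}}{321485430}$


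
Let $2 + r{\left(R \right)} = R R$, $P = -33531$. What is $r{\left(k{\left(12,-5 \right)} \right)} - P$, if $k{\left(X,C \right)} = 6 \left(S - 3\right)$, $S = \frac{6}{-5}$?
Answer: $\frac{854101}{25} \approx 34164.0$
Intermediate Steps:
$S = - \frac{6}{5}$ ($S = 6 \left(- \frac{1}{5}\right) = - \frac{6}{5} \approx -1.2$)
$k{\left(X,C \right)} = - \frac{126}{5}$ ($k{\left(X,C \right)} = 6 \left(- \frac{6}{5} - 3\right) = 6 \left(- \frac{21}{5}\right) = - \frac{126}{5}$)
$r{\left(R \right)} = -2 + R^{2}$ ($r{\left(R \right)} = -2 + R R = -2 + R^{2}$)
$r{\left(k{\left(12,-5 \right)} \right)} - P = \left(-2 + \left(- \frac{126}{5}\right)^{2}\right) - -33531 = \left(-2 + \frac{15876}{25}\right) + 33531 = \frac{15826}{25} + 33531 = \frac{854101}{25}$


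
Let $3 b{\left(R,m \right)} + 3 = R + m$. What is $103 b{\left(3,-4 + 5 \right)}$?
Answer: $\frac{103}{3} \approx 34.333$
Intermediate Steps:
$b{\left(R,m \right)} = -1 + \frac{R}{3} + \frac{m}{3}$ ($b{\left(R,m \right)} = -1 + \frac{R + m}{3} = -1 + \left(\frac{R}{3} + \frac{m}{3}\right) = -1 + \frac{R}{3} + \frac{m}{3}$)
$103 b{\left(3,-4 + 5 \right)} = 103 \left(-1 + \frac{1}{3} \cdot 3 + \frac{-4 + 5}{3}\right) = 103 \left(-1 + 1 + \frac{1}{3} \cdot 1\right) = 103 \left(-1 + 1 + \frac{1}{3}\right) = 103 \cdot \frac{1}{3} = \frac{103}{3}$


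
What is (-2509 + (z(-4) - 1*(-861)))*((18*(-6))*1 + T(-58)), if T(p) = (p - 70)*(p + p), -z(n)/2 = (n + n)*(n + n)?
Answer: -26178240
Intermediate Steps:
z(n) = -8*n² (z(n) = -2*(n + n)*(n + n) = -2*2*n*2*n = -8*n²)
T(p) = 2*p*(-70 + p) (T(p) = (-70 + p)*(2*p) = 2*p*(-70 + p))
(-2509 + (z(-4) - 1*(-861)))*((18*(-6))*1 + T(-58)) = (-2509 + (-8*(-4)² - 1*(-861)))*((18*(-6))*1 + 2*(-58)*(-70 - 58)) = (-2509 + (-8*16 + 861))*(-108*1 + 2*(-58)*(-128)) = (-2509 + (-128 + 861))*(-108 + 14848) = (-2509 + 733)*14740 = -1776*14740 = -26178240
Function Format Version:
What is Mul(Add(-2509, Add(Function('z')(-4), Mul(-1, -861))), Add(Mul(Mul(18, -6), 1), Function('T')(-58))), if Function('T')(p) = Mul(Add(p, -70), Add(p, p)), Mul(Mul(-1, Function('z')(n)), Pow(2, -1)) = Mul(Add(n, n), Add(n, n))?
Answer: -26178240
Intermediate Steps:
Function('z')(n) = Mul(-8, Pow(n, 2)) (Function('z')(n) = Mul(-2, Mul(Add(n, n), Add(n, n))) = Mul(-2, Mul(Mul(2, n), Mul(2, n))) = Mul(-2, Mul(4, Pow(n, 2))) = Mul(-8, Pow(n, 2)))
Function('T')(p) = Mul(2, p, Add(-70, p)) (Function('T')(p) = Mul(Add(-70, p), Mul(2, p)) = Mul(2, p, Add(-70, p)))
Mul(Add(-2509, Add(Function('z')(-4), Mul(-1, -861))), Add(Mul(Mul(18, -6), 1), Function('T')(-58))) = Mul(Add(-2509, Add(Mul(-8, Pow(-4, 2)), Mul(-1, -861))), Add(Mul(Mul(18, -6), 1), Mul(2, -58, Add(-70, -58)))) = Mul(Add(-2509, Add(Mul(-8, 16), 861)), Add(Mul(-108, 1), Mul(2, -58, -128))) = Mul(Add(-2509, Add(-128, 861)), Add(-108, 14848)) = Mul(Add(-2509, 733), 14740) = Mul(-1776, 14740) = -26178240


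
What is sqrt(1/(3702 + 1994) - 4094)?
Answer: 3*I*sqrt(230603183)/712 ≈ 63.984*I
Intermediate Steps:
sqrt(1/(3702 + 1994) - 4094) = sqrt(1/5696 - 4094) = sqrt(-23319423/5696) = 3*I*sqrt(230603183)/712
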